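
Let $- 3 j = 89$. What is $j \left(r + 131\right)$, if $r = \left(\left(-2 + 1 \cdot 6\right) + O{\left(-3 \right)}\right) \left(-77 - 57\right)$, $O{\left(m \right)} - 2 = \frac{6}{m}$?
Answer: $12015$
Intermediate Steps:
$O{\left(m \right)} = 2 + \frac{6}{m}$
$j = - \frac{89}{3}$ ($j = \left(- \frac{1}{3}\right) 89 = - \frac{89}{3} \approx -29.667$)
$r = -536$ ($r = \left(\left(-2 + 1 \cdot 6\right) + \left(2 + \frac{6}{-3}\right)\right) \left(-77 - 57\right) = \left(\left(-2 + 6\right) + \left(2 + 6 \left(- \frac{1}{3}\right)\right)\right) \left(-134\right) = \left(4 + \left(2 - 2\right)\right) \left(-134\right) = \left(4 + 0\right) \left(-134\right) = 4 \left(-134\right) = -536$)
$j \left(r + 131\right) = - \frac{89 \left(-536 + 131\right)}{3} = \left(- \frac{89}{3}\right) \left(-405\right) = 12015$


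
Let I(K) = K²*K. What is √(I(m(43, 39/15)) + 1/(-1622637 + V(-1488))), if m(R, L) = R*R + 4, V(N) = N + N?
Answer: 20*√42033987810696189198/1625613 ≈ 79765.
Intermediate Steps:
V(N) = 2*N
m(R, L) = 4 + R² (m(R, L) = R² + 4 = 4 + R²)
I(K) = K³
√(I(m(43, 39/15)) + 1/(-1622637 + V(-1488))) = √((4 + 43²)³ + 1/(-1622637 + 2*(-1488))) = √((4 + 1849)³ + 1/(-1622637 - 2976)) = √(1853³ + 1/(-1625613)) = √(6362477477 - 1/1625613) = √(10342926098818400/1625613) = 20*√42033987810696189198/1625613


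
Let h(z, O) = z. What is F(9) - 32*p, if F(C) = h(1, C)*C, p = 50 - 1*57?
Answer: 233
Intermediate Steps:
p = -7 (p = 50 - 57 = -7)
F(C) = C (F(C) = 1*C = C)
F(9) - 32*p = 9 - 32*(-7) = 9 + 224 = 233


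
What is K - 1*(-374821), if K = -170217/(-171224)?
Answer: 64178521121/171224 ≈ 3.7482e+5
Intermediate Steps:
K = 170217/171224 (K = -170217*(-1/171224) = 170217/171224 ≈ 0.99412)
K - 1*(-374821) = 170217/171224 - 1*(-374821) = 170217/171224 + 374821 = 64178521121/171224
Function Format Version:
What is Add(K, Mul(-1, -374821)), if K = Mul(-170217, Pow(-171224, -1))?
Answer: Rational(64178521121, 171224) ≈ 3.7482e+5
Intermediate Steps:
K = Rational(170217, 171224) (K = Mul(-170217, Rational(-1, 171224)) = Rational(170217, 171224) ≈ 0.99412)
Add(K, Mul(-1, -374821)) = Add(Rational(170217, 171224), Mul(-1, -374821)) = Add(Rational(170217, 171224), 374821) = Rational(64178521121, 171224)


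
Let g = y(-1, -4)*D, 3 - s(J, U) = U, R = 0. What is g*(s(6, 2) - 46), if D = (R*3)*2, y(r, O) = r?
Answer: 0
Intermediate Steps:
s(J, U) = 3 - U
D = 0 (D = (0*3)*2 = 0*2 = 0)
g = 0 (g = -1*0 = 0)
g*(s(6, 2) - 46) = 0*((3 - 1*2) - 46) = 0*((3 - 2) - 46) = 0*(1 - 46) = 0*(-45) = 0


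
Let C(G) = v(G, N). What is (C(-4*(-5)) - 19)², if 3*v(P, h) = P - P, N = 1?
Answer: 361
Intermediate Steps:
v(P, h) = 0 (v(P, h) = (P - P)/3 = (⅓)*0 = 0)
C(G) = 0
(C(-4*(-5)) - 19)² = (0 - 19)² = (-19)² = 361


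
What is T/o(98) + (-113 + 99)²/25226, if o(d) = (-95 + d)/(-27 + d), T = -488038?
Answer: -437049253580/37839 ≈ -1.1550e+7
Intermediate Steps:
o(d) = (-95 + d)/(-27 + d)
T/o(98) + (-113 + 99)²/25226 = -488038*(-27 + 98)/(-95 + 98) + (-113 + 99)²/25226 = -488038/(3/71) + (-14)²*(1/25226) = -488038/((1/71)*3) + 196*(1/25226) = -488038/3/71 + 98/12613 = -488038*71/3 + 98/12613 = -34650698/3 + 98/12613 = -437049253580/37839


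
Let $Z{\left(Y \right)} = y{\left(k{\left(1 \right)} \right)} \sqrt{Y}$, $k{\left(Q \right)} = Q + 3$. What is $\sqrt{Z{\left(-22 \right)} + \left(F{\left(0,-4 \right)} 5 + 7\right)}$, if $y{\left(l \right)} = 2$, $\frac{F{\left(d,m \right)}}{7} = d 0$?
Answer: $\sqrt{7 + 2 i \sqrt{22}} \approx 3.0582 + 1.5337 i$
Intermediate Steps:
$k{\left(Q \right)} = 3 + Q$
$F{\left(d,m \right)} = 0$ ($F{\left(d,m \right)} = 7 d 0 = 7 \cdot 0 = 0$)
$Z{\left(Y \right)} = 2 \sqrt{Y}$
$\sqrt{Z{\left(-22 \right)} + \left(F{\left(0,-4 \right)} 5 + 7\right)} = \sqrt{2 \sqrt{-22} + \left(0 \cdot 5 + 7\right)} = \sqrt{2 i \sqrt{22} + \left(0 + 7\right)} = \sqrt{2 i \sqrt{22} + 7} = \sqrt{7 + 2 i \sqrt{22}}$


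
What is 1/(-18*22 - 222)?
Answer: -1/618 ≈ -0.0016181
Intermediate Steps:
1/(-18*22 - 222) = 1/(-396 - 222) = 1/(-618) = -1/618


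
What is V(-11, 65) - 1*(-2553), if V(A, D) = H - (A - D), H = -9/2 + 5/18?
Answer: 23623/9 ≈ 2624.8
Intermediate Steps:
H = -38/9 (H = -9*½ + 5*(1/18) = -9/2 + 5/18 = -38/9 ≈ -4.2222)
V(A, D) = -38/9 + D - A (V(A, D) = -38/9 - (A - D) = -38/9 + (D - A) = -38/9 + D - A)
V(-11, 65) - 1*(-2553) = (-38/9 + 65 - 1*(-11)) - 1*(-2553) = (-38/9 + 65 + 11) + 2553 = 646/9 + 2553 = 23623/9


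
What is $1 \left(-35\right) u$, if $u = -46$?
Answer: $1610$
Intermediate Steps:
$1 \left(-35\right) u = 1 \left(-35\right) \left(-46\right) = \left(-35\right) \left(-46\right) = 1610$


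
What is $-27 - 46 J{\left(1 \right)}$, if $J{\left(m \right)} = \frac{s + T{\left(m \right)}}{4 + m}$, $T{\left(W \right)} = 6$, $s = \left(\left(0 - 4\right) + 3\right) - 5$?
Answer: $-27$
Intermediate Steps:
$s = -6$ ($s = \left(-4 + 3\right) - 5 = -1 - 5 = -6$)
$J{\left(m \right)} = 0$ ($J{\left(m \right)} = \frac{-6 + 6}{4 + m} = \frac{0}{4 + m} = 0$)
$-27 - 46 J{\left(1 \right)} = -27 - 0 = -27 + 0 = -27$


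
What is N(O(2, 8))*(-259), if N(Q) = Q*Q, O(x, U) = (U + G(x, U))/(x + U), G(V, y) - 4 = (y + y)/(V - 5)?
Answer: -1036/9 ≈ -115.11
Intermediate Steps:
G(V, y) = 4 + 2*y/(-5 + V) (G(V, y) = 4 + (y + y)/(V - 5) = 4 + (2*y)/(-5 + V) = 4 + 2*y/(-5 + V))
O(x, U) = (U + 2*(-10 + U + 2*x)/(-5 + x))/(U + x) (O(x, U) = (U + 2*(-10 + U + 2*x)/(-5 + x))/(x + U) = (U + 2*(-10 + U + 2*x)/(-5 + x))/(U + x))
N(Q) = Q²
N(O(2, 8))*(-259) = ((-20 + 2*8 + 4*2 + 8*(-5 + 2))/((-5 + 2)*(8 + 2)))²*(-259) = ((-20 + 16 + 8 + 8*(-3))/(-3*10))²*(-259) = (-⅓*⅒*(-20 + 16 + 8 - 24))²*(-259) = (-⅓*⅒*(-20))²*(-259) = (⅔)²*(-259) = (4/9)*(-259) = -1036/9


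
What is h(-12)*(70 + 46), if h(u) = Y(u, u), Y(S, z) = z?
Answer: -1392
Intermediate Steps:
h(u) = u
h(-12)*(70 + 46) = -12*(70 + 46) = -12*116 = -1392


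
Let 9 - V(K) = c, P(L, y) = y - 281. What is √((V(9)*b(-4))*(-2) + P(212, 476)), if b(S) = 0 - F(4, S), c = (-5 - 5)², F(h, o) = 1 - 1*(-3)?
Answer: I*√533 ≈ 23.087*I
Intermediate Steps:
F(h, o) = 4 (F(h, o) = 1 + 3 = 4)
P(L, y) = -281 + y
c = 100 (c = (-10)² = 100)
V(K) = -91 (V(K) = 9 - 1*100 = 9 - 100 = -91)
b(S) = -4 (b(S) = 0 - 1*4 = 0 - 4 = -4)
√((V(9)*b(-4))*(-2) + P(212, 476)) = √(-91*(-4)*(-2) + (-281 + 476)) = √(364*(-2) + 195) = √(-728 + 195) = √(-533) = I*√533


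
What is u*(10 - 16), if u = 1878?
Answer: -11268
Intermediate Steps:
u*(10 - 16) = 1878*(10 - 16) = 1878*(-6) = -11268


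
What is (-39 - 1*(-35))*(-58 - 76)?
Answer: 536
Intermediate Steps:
(-39 - 1*(-35))*(-58 - 76) = (-39 + 35)*(-134) = -4*(-134) = 536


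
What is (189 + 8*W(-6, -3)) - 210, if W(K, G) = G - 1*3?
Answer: -69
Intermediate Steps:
W(K, G) = -3 + G (W(K, G) = G - 3 = -3 + G)
(189 + 8*W(-6, -3)) - 210 = (189 + 8*(-3 - 3)) - 210 = (189 + 8*(-6)) - 210 = (189 - 48) - 210 = 141 - 210 = -69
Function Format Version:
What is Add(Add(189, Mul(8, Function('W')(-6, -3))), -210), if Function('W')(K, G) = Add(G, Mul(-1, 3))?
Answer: -69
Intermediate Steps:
Function('W')(K, G) = Add(-3, G) (Function('W')(K, G) = Add(G, -3) = Add(-3, G))
Add(Add(189, Mul(8, Function('W')(-6, -3))), -210) = Add(Add(189, Mul(8, Add(-3, -3))), -210) = Add(Add(189, Mul(8, -6)), -210) = Add(Add(189, -48), -210) = Add(141, -210) = -69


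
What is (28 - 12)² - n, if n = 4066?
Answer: -3810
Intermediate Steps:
(28 - 12)² - n = (28 - 12)² - 1*4066 = 16² - 4066 = 256 - 4066 = -3810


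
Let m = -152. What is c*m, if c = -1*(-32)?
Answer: -4864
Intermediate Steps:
c = 32
c*m = 32*(-152) = -4864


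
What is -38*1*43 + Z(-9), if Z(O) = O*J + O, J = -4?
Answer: -1607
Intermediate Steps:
Z(O) = -3*O (Z(O) = O*(-4) + O = -4*O + O = -3*O)
-38*1*43 + Z(-9) = -38*1*43 - 3*(-9) = -38*43 + 27 = -1634 + 27 = -1607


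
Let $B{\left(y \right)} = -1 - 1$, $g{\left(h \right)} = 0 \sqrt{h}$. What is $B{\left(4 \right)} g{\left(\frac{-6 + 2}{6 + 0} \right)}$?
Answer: $0$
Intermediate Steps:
$g{\left(h \right)} = 0$
$B{\left(y \right)} = -2$ ($B{\left(y \right)} = -1 - 1 = -2$)
$B{\left(4 \right)} g{\left(\frac{-6 + 2}{6 + 0} \right)} = \left(-2\right) 0 = 0$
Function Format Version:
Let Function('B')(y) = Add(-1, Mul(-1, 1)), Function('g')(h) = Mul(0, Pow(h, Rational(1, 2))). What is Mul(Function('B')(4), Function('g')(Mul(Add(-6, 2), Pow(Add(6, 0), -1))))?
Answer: 0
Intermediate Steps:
Function('g')(h) = 0
Function('B')(y) = -2 (Function('B')(y) = Add(-1, -1) = -2)
Mul(Function('B')(4), Function('g')(Mul(Add(-6, 2), Pow(Add(6, 0), -1)))) = Mul(-2, 0) = 0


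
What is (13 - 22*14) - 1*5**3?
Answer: -420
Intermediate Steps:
(13 - 22*14) - 1*5**3 = (13 - 308) - 1*125 = -295 - 125 = -420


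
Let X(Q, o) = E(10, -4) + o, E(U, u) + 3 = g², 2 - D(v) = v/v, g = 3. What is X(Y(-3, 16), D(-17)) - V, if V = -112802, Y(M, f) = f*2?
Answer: 112809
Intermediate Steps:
Y(M, f) = 2*f
D(v) = 1 (D(v) = 2 - v/v = 2 - 1*1 = 2 - 1 = 1)
E(U, u) = 6 (E(U, u) = -3 + 3² = -3 + 9 = 6)
X(Q, o) = 6 + o
X(Y(-3, 16), D(-17)) - V = (6 + 1) - 1*(-112802) = 7 + 112802 = 112809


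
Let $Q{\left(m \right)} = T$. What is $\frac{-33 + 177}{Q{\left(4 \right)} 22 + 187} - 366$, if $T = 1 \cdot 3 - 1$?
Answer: $- \frac{28134}{77} \approx -365.38$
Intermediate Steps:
$T = 2$ ($T = 3 - 1 = 2$)
$Q{\left(m \right)} = 2$
$\frac{-33 + 177}{Q{\left(4 \right)} 22 + 187} - 366 = \frac{-33 + 177}{2 \cdot 22 + 187} - 366 = \frac{144}{44 + 187} - 366 = \frac{144}{231} - 366 = 144 \cdot \frac{1}{231} - 366 = \frac{48}{77} - 366 = - \frac{28134}{77}$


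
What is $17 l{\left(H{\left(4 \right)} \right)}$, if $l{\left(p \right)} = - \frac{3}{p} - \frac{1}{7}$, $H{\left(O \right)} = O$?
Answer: $- \frac{425}{28} \approx -15.179$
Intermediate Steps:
$l{\left(p \right)} = - \frac{1}{7} - \frac{3}{p}$ ($l{\left(p \right)} = - \frac{3}{p} - \frac{1}{7} = - \frac{1}{7} - \frac{3}{p}$)
$17 l{\left(H{\left(4 \right)} \right)} = 17 \frac{-21 - 4}{7 \cdot 4} = 17 \cdot \frac{1}{7} \cdot \frac{1}{4} \left(-21 - 4\right) = 17 \cdot \frac{1}{7} \cdot \frac{1}{4} \left(-25\right) = 17 \left(- \frac{25}{28}\right) = - \frac{425}{28}$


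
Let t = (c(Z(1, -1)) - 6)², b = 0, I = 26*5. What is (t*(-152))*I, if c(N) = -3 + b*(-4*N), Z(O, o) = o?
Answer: -1600560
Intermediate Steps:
I = 130
c(N) = -3 (c(N) = -3 + 0*(-4*N) = -3 + 0 = -3)
t = 81 (t = (-3 - 6)² = (-9)² = 81)
(t*(-152))*I = (81*(-152))*130 = -12312*130 = -1600560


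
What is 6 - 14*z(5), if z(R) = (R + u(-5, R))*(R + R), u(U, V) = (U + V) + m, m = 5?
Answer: -1394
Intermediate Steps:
u(U, V) = 5 + U + V (u(U, V) = (U + V) + 5 = 5 + U + V)
z(R) = 4*R**2 (z(R) = (R + (5 - 5 + R))*(R + R) = (R + R)*(2*R) = (2*R)*(2*R) = 4*R**2)
6 - 14*z(5) = 6 - 56*5**2 = 6 - 56*25 = 6 - 14*100 = 6 - 1400 = -1394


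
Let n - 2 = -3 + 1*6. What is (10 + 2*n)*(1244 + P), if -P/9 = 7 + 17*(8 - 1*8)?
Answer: 23620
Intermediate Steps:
n = 5 (n = 2 + (-3 + 1*6) = 2 + (-3 + 6) = 2 + 3 = 5)
P = -63 (P = -9*(7 + 17*(8 - 1*8)) = -9*(7 + 17*(8 - 8)) = -9*(7 + 17*0) = -9*(7 + 0) = -9*7 = -63)
(10 + 2*n)*(1244 + P) = (10 + 2*5)*(1244 - 63) = (10 + 10)*1181 = 20*1181 = 23620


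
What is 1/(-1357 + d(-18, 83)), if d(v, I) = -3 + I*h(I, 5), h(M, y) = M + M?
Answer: 1/12418 ≈ 8.0528e-5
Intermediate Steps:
h(M, y) = 2*M
d(v, I) = -3 + 2*I² (d(v, I) = -3 + I*(2*I) = -3 + 2*I²)
1/(-1357 + d(-18, 83)) = 1/(-1357 + (-3 + 2*83²)) = 1/(-1357 + (-3 + 2*6889)) = 1/(-1357 + (-3 + 13778)) = 1/(-1357 + 13775) = 1/12418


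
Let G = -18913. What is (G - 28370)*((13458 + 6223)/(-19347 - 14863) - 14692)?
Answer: 23765996186283/34210 ≈ 6.9471e+8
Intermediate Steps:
(G - 28370)*((13458 + 6223)/(-19347 - 14863) - 14692) = (-18913 - 28370)*((13458 + 6223)/(-19347 - 14863) - 14692) = -47283*(19681/(-34210) - 14692) = -47283*(19681*(-1/34210) - 14692) = -47283*(-19681/34210 - 14692) = -47283*(-502633001/34210) = 23765996186283/34210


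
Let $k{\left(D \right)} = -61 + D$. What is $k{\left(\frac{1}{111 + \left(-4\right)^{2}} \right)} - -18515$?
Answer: $\frac{2343659}{127} \approx 18454.0$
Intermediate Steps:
$k{\left(\frac{1}{111 + \left(-4\right)^{2}} \right)} - -18515 = \left(-61 + \frac{1}{111 + \left(-4\right)^{2}}\right) - -18515 = \left(-61 + \frac{1}{111 + 16}\right) + 18515 = \left(-61 + \frac{1}{127}\right) + 18515 = - \frac{7746}{127} + 18515 = \frac{2343659}{127}$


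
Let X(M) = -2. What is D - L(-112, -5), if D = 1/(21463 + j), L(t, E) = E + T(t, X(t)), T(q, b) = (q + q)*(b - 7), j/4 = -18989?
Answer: -109585424/54493 ≈ -2011.0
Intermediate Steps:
j = -75956 (j = 4*(-18989) = -75956)
T(q, b) = 2*q*(-7 + b) (T(q, b) = (2*q)*(-7 + b) = 2*q*(-7 + b))
L(t, E) = E - 18*t (L(t, E) = E + 2*t*(-7 - 2) = E + 2*t*(-9) = E - 18*t)
D = -1/54493 (D = 1/(21463 - 75956) = 1/(-54493) = -1/54493 ≈ -1.8351e-5)
D - L(-112, -5) = -1/54493 - (-5 - 18*(-112)) = -1/54493 - (-5 + 2016) = -1/54493 - 1*2011 = -1/54493 - 2011 = -109585424/54493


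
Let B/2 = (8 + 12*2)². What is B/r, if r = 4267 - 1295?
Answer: 512/743 ≈ 0.68910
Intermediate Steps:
r = 2972
B = 2048 (B = 2*(8 + 12*2)² = 2*(8 + 24)² = 2*32² = 2*1024 = 2048)
B/r = 2048/2972 = 2048*(1/2972) = 512/743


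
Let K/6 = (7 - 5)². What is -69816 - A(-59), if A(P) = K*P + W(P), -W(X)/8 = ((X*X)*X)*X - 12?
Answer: 96870392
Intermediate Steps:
K = 24 (K = 6*(7 - 5)² = 6*2² = 6*4 = 24)
W(X) = 96 - 8*X⁴ (W(X) = -8*(((X*X)*X)*X - 12) = -8*((X²*X)*X - 12) = -8*(X³*X - 12) = -8*(X⁴ - 12) = -8*(-12 + X⁴) = 96 - 8*X⁴)
A(P) = 96 - 8*P⁴ + 24*P (A(P) = 24*P + (96 - 8*P⁴) = 96 - 8*P⁴ + 24*P)
-69816 - A(-59) = -69816 - (96 - 8*(-59)⁴ + 24*(-59)) = -69816 - (96 - 8*12117361 - 1416) = -69816 - (96 - 96938888 - 1416) = -69816 - 1*(-96940208) = -69816 + 96940208 = 96870392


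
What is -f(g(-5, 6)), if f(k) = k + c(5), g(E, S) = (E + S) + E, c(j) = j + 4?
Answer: -5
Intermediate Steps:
c(j) = 4 + j
g(E, S) = S + 2*E
f(k) = 9 + k (f(k) = k + (4 + 5) = k + 9 = 9 + k)
-f(g(-5, 6)) = -(9 + (6 + 2*(-5))) = -(9 + (6 - 10)) = -(9 - 4) = -1*5 = -5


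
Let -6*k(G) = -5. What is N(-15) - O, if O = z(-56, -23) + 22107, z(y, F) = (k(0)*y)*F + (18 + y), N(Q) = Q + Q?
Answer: -69517/3 ≈ -23172.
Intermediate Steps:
k(G) = ⅚ (k(G) = -⅙*(-5) = ⅚)
N(Q) = 2*Q
z(y, F) = 18 + y + 5*F*y/6 (z(y, F) = (5*y/6)*F + (18 + y) = 5*F*y/6 + (18 + y) = 18 + y + 5*F*y/6)
O = 69427/3 (O = (18 - 56 + (⅚)*(-23)*(-56)) + 22107 = (18 - 56 + 3220/3) + 22107 = 3106/3 + 22107 = 69427/3 ≈ 23142.)
N(-15) - O = 2*(-15) - 1*69427/3 = -30 - 69427/3 = -69517/3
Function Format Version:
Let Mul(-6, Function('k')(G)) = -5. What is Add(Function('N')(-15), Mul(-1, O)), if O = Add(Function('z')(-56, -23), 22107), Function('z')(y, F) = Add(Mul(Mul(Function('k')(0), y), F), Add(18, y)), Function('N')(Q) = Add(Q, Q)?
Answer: Rational(-69517, 3) ≈ -23172.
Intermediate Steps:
Function('k')(G) = Rational(5, 6) (Function('k')(G) = Mul(Rational(-1, 6), -5) = Rational(5, 6))
Function('N')(Q) = Mul(2, Q)
Function('z')(y, F) = Add(18, y, Mul(Rational(5, 6), F, y)) (Function('z')(y, F) = Add(Mul(Mul(Rational(5, 6), y), F), Add(18, y)) = Add(Mul(Rational(5, 6), F, y), Add(18, y)) = Add(18, y, Mul(Rational(5, 6), F, y)))
O = Rational(69427, 3) (O = Add(Add(18, -56, Mul(Rational(5, 6), -23, -56)), 22107) = Add(Add(18, -56, Rational(3220, 3)), 22107) = Add(Rational(3106, 3), 22107) = Rational(69427, 3) ≈ 23142.)
Add(Function('N')(-15), Mul(-1, O)) = Add(Mul(2, -15), Mul(-1, Rational(69427, 3))) = Add(-30, Rational(-69427, 3)) = Rational(-69517, 3)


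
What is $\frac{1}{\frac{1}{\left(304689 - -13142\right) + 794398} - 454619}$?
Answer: $- \frac{1112229}{505640435750} \approx -2.1996 \cdot 10^{-6}$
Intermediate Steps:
$\frac{1}{\frac{1}{\left(304689 - -13142\right) + 794398} - 454619} = \frac{1}{\frac{1}{\left(304689 + 13142\right) + 794398} - 454619} = \frac{1}{\frac{1}{317831 + 794398} - 454619} = \frac{1}{\frac{1}{1112229} - 454619} = \frac{1}{- \frac{505640435750}{1112229}} = - \frac{1112229}{505640435750}$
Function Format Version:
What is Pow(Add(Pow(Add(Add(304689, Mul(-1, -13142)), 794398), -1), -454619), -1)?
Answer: Rational(-1112229, 505640435750) ≈ -2.1996e-6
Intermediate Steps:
Pow(Add(Pow(Add(Add(304689, Mul(-1, -13142)), 794398), -1), -454619), -1) = Pow(Add(Pow(Add(Add(304689, 13142), 794398), -1), -454619), -1) = Pow(Add(Pow(Add(317831, 794398), -1), -454619), -1) = Pow(Add(Pow(1112229, -1), -454619), -1) = Pow(Add(Rational(1, 1112229), -454619), -1) = Pow(Rational(-505640435750, 1112229), -1) = Rational(-1112229, 505640435750)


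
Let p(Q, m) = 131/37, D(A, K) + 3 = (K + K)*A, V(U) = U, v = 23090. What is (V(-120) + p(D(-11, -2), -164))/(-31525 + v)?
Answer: 4309/312095 ≈ 0.013807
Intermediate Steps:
D(A, K) = -3 + 2*A*K (D(A, K) = -3 + (K + K)*A = -3 + (2*K)*A = -3 + 2*A*K)
p(Q, m) = 131/37 (p(Q, m) = 131*(1/37) = 131/37)
(V(-120) + p(D(-11, -2), -164))/(-31525 + v) = (-120 + 131/37)/(-31525 + 23090) = -4309/37/(-8435) = -4309/37*(-1/8435) = 4309/312095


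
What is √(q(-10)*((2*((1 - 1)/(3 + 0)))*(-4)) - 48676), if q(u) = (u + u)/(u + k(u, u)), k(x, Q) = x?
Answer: 2*I*√12169 ≈ 220.63*I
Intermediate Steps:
q(u) = 1 (q(u) = (u + u)/(u + u) = (2*u)/((2*u)) = (2*u)*(1/(2*u)) = 1)
√(q(-10)*((2*((1 - 1)/(3 + 0)))*(-4)) - 48676) = √(1*((2*((1 - 1)/(3 + 0)))*(-4)) - 48676) = √(1*((2*(0/3))*(-4)) - 48676) = √(1*((2*(0*(⅓)))*(-4)) - 48676) = √(1*((2*0)*(-4)) - 48676) = √(1*(0*(-4)) - 48676) = √(1*0 - 48676) = √(0 - 48676) = √(-48676) = 2*I*√12169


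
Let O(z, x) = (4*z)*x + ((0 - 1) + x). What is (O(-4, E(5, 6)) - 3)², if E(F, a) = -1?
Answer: 121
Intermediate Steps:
O(z, x) = -1 + x + 4*x*z (O(z, x) = 4*x*z + (-1 + x) = -1 + x + 4*x*z)
(O(-4, E(5, 6)) - 3)² = ((-1 - 1 + 4*(-1)*(-4)) - 3)² = ((-1 - 1 + 16) - 3)² = (14 - 3)² = 11² = 121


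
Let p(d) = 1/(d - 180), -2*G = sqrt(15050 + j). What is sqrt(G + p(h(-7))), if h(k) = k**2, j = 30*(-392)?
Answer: sqrt(-524 - 34322*sqrt(3290))/262 ≈ 5.356*I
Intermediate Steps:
j = -11760
G = -sqrt(3290)/2 (G = -sqrt(15050 - 11760)/2 = -sqrt(3290)/2 ≈ -28.679)
p(d) = 1/(-180 + d)
sqrt(G + p(h(-7))) = sqrt(-sqrt(3290)/2 + 1/(-180 + (-7)**2)) = sqrt(-sqrt(3290)/2 + 1/(-180 + 49)) = sqrt(-sqrt(3290)/2 + 1/(-131)) = sqrt(-sqrt(3290)/2 - 1/131) = sqrt(-1/131 - sqrt(3290)/2)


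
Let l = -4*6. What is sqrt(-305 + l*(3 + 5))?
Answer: I*sqrt(497) ≈ 22.293*I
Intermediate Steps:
l = -24
sqrt(-305 + l*(3 + 5)) = sqrt(-305 - 24*(3 + 5)) = sqrt(-305 - 24*8) = sqrt(-305 - 192) = sqrt(-497) = I*sqrt(497)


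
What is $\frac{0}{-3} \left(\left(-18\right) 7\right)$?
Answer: $0$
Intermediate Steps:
$\frac{0}{-3} \left(\left(-18\right) 7\right) = 0 \left(- \frac{1}{3}\right) \left(-126\right) = 0 \left(-126\right) = 0$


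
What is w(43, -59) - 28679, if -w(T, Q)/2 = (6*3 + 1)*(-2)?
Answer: -28603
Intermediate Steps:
w(T, Q) = 76 (w(T, Q) = -2*(6*3 + 1)*(-2) = -2*(18 + 1)*(-2) = -38*(-2) = -2*(-38) = 76)
w(43, -59) - 28679 = 76 - 28679 = -28603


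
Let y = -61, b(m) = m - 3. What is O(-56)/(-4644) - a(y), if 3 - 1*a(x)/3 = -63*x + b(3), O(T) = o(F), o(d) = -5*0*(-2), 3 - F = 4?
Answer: 11520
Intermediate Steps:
F = -1 (F = 3 - 1*4 = 3 - 4 = -1)
o(d) = 0 (o(d) = 0*(-2) = 0)
b(m) = -3 + m
O(T) = 0
a(x) = 9 + 189*x (a(x) = 9 - 3*(-63*x + (-3 + 3)) = 9 - 3*(-63*x + 0) = 9 - (-189)*x = 9 + 189*x)
O(-56)/(-4644) - a(y) = 0/(-4644) - (9 + 189*(-61)) = 0*(-1/4644) - (9 - 11529) = 0 - 1*(-11520) = 0 + 11520 = 11520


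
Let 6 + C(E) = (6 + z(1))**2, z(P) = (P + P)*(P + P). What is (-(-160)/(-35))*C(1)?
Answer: -3008/7 ≈ -429.71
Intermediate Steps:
z(P) = 4*P**2 (z(P) = (2*P)*(2*P) = 4*P**2)
C(E) = 94 (C(E) = -6 + (6 + 4*1**2)**2 = -6 + (6 + 4*1)**2 = -6 + (6 + 4)**2 = -6 + 10**2 = -6 + 100 = 94)
(-(-160)/(-35))*C(1) = -(-160)/(-35)*94 = -(-160)*(-1)/35*94 = -10*16/35*94 = -32/7*94 = -3008/7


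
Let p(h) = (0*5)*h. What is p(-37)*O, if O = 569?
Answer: 0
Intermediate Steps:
p(h) = 0 (p(h) = 0*h = 0)
p(-37)*O = 0*569 = 0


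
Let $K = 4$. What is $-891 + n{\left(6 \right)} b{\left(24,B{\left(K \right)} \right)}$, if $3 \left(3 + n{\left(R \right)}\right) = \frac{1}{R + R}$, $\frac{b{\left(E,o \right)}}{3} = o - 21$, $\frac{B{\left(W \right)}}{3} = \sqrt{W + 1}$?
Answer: $- \frac{2815}{4} - \frac{107 \sqrt{5}}{4} \approx -763.56$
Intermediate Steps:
$B{\left(W \right)} = 3 \sqrt{1 + W}$ ($B{\left(W \right)} = 3 \sqrt{W + 1} = 3 \sqrt{1 + W}$)
$b{\left(E,o \right)} = -63 + 3 o$ ($b{\left(E,o \right)} = 3 \left(o - 21\right) = 3 \left(-21 + o\right) = -63 + 3 o$)
$n{\left(R \right)} = -3 + \frac{1}{6 R}$ ($n{\left(R \right)} = -3 + \frac{1}{3 \left(R + R\right)} = -3 + \frac{1}{3 \cdot 2 R} = -3 + \frac{\frac{1}{2} \frac{1}{R}}{3} = -3 + \frac{1}{6 R}$)
$-891 + n{\left(6 \right)} b{\left(24,B{\left(K \right)} \right)} = -891 + \left(-3 + \frac{1}{6 \cdot 6}\right) \left(-63 + 3 \cdot 3 \sqrt{1 + 4}\right) = -891 + \left(-3 + \frac{1}{6} \cdot \frac{1}{6}\right) \left(-63 + 3 \cdot 3 \sqrt{5}\right) = -891 + \left(-3 + \frac{1}{36}\right) \left(-63 + 9 \sqrt{5}\right) = -891 - \frac{107 \left(-63 + 9 \sqrt{5}\right)}{36} = -891 + \left(\frac{749}{4} - \frac{107 \sqrt{5}}{4}\right) = - \frac{2815}{4} - \frac{107 \sqrt{5}}{4}$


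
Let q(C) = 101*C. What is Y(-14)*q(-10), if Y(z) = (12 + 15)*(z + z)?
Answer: 763560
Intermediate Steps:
Y(z) = 54*z (Y(z) = 27*(2*z) = 54*z)
Y(-14)*q(-10) = (54*(-14))*(101*(-10)) = -756*(-1010) = 763560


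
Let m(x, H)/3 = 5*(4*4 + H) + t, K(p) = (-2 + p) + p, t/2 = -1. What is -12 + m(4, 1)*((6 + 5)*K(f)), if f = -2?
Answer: -16446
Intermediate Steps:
t = -2 (t = 2*(-1) = -2)
K(p) = -2 + 2*p
m(x, H) = 234 + 15*H (m(x, H) = 3*(5*(4*4 + H) - 2) = 3*(5*(16 + H) - 2) = 3*((80 + 5*H) - 2) = 3*(78 + 5*H) = 234 + 15*H)
-12 + m(4, 1)*((6 + 5)*K(f)) = -12 + (234 + 15*1)*((6 + 5)*(-2 + 2*(-2))) = -12 + (234 + 15)*(11*(-2 - 4)) = -12 + 249*(11*(-6)) = -12 + 249*(-66) = -12 - 16434 = -16446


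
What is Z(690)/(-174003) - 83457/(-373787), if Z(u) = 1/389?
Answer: 5648967522532/25300583091429 ≈ 0.22327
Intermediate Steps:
Z(u) = 1/389
Z(690)/(-174003) - 83457/(-373787) = (1/389)/(-174003) - 83457/(-373787) = (1/389)*(-1/174003) - 83457*(-1/373787) = -1/67687167 + 83457/373787 = 5648967522532/25300583091429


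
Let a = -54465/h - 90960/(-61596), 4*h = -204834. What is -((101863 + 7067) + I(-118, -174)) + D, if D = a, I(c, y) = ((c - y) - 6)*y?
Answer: -17563407709160/175235487 ≈ -1.0023e+5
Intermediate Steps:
h = -102417/2 (h = (1/4)*(-204834) = -102417/2 ≈ -51209.)
a = 445152850/175235487 (a = -54465/(-102417/2) - 90960/(-61596) = -54465*(-2/102417) - 90960*(-1/61596) = 36310/34139 + 7580/5133 = 445152850/175235487 ≈ 2.5403)
I(c, y) = y*(-6 + c - y) (I(c, y) = (-6 + c - y)*y = y*(-6 + c - y))
D = 445152850/175235487 ≈ 2.5403
-((101863 + 7067) + I(-118, -174)) + D = -((101863 + 7067) - 174*(-6 - 118 - 1*(-174))) + 445152850/175235487 = -(108930 - 174*(-6 - 118 + 174)) + 445152850/175235487 = -(108930 - 174*50) + 445152850/175235487 = -(108930 - 8700) + 445152850/175235487 = -1*100230 + 445152850/175235487 = -100230 + 445152850/175235487 = -17563407709160/175235487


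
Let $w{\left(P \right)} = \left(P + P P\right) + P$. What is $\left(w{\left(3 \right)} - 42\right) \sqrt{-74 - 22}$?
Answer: $- 108 i \sqrt{6} \approx - 264.54 i$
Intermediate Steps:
$w{\left(P \right)} = P^{2} + 2 P$ ($w{\left(P \right)} = \left(P + P^{2}\right) + P = P^{2} + 2 P$)
$\left(w{\left(3 \right)} - 42\right) \sqrt{-74 - 22} = \left(3 \left(2 + 3\right) - 42\right) \sqrt{-74 - 22} = \left(3 \cdot 5 - 42\right) \sqrt{-74 - 22} = \left(15 - 42\right) \sqrt{-96} = - 27 \cdot 4 i \sqrt{6} = - 108 i \sqrt{6}$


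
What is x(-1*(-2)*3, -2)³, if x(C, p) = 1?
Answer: 1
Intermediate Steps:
x(-1*(-2)*3, -2)³ = 1³ = 1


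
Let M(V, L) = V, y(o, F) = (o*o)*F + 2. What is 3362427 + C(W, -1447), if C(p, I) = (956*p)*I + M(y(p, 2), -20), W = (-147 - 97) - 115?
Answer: 500236379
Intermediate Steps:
y(o, F) = 2 + F*o² (y(o, F) = o²*F + 2 = F*o² + 2 = 2 + F*o²)
W = -359 (W = -244 - 115 = -359)
C(p, I) = 2 + 2*p² + 956*I*p (C(p, I) = (956*p)*I + (2 + 2*p²) = 956*I*p + (2 + 2*p²) = 2 + 2*p² + 956*I*p)
3362427 + C(W, -1447) = 3362427 + (2 + 2*(-359)² + 956*(-1447)*(-359)) = 3362427 + (2 + 2*128881 + 496616188) = 3362427 + (2 + 257762 + 496616188) = 3362427 + 496873952 = 500236379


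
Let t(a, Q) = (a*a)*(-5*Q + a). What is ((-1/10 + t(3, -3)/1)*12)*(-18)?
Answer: -174852/5 ≈ -34970.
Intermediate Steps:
t(a, Q) = a²*(a - 5*Q)
((-1/10 + t(3, -3)/1)*12)*(-18) = ((-1/10 + (3²*(3 - 5*(-3)))/1)*12)*(-18) = ((-1*⅒ + (9*(3 + 15))*1)*12)*(-18) = ((-⅒ + (9*18)*1)*12)*(-18) = ((-⅒ + 162*1)*12)*(-18) = ((-⅒ + 162)*12)*(-18) = ((1619/10)*12)*(-18) = (9714/5)*(-18) = -174852/5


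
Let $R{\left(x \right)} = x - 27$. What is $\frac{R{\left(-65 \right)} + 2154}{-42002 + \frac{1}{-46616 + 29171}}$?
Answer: $- \frac{35971590}{732724891} \approx -0.049093$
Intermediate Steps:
$R{\left(x \right)} = -27 + x$
$\frac{R{\left(-65 \right)} + 2154}{-42002 + \frac{1}{-46616 + 29171}} = \frac{\left(-27 - 65\right) + 2154}{-42002 + \frac{1}{-46616 + 29171}} = \frac{-92 + 2154}{-42002 + \frac{1}{-17445}} = \frac{2062}{-42002 - \frac{1}{17445}} = \frac{2062}{- \frac{732724891}{17445}} = 2062 \left(- \frac{17445}{732724891}\right) = - \frac{35971590}{732724891}$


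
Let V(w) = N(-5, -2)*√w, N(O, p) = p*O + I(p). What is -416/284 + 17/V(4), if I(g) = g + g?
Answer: -41/852 ≈ -0.048122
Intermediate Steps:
I(g) = 2*g
N(O, p) = 2*p + O*p (N(O, p) = p*O + 2*p = O*p + 2*p = 2*p + O*p)
V(w) = 6*√w (V(w) = (-2*(2 - 5))*√w = (-2*(-3))*√w = 6*√w)
-416/284 + 17/V(4) = -416/284 + 17/((6*√4)) = -416*1/284 + 17/((6*2)) = -104/71 + 17/12 = -41/852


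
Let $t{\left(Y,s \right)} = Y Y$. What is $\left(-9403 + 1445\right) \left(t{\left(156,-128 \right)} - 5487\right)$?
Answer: $-150000342$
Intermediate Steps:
$t{\left(Y,s \right)} = Y^{2}$
$\left(-9403 + 1445\right) \left(t{\left(156,-128 \right)} - 5487\right) = \left(-9403 + 1445\right) \left(156^{2} - 5487\right) = - 7958 \left(24336 - 5487\right) = \left(-7958\right) 18849 = -150000342$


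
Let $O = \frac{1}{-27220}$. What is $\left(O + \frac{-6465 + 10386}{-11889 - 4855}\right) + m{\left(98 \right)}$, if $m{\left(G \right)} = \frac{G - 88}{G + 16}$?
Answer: $- \frac{951421087}{6494746440} \approx -0.14649$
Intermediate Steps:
$m{\left(G \right)} = \frac{-88 + G}{16 + G}$
$O = - \frac{1}{27220} \approx -3.6738 \cdot 10^{-5}$
$\left(O + \frac{-6465 + 10386}{-11889 - 4855}\right) + m{\left(98 \right)} = \left(- \frac{1}{27220} + \frac{-6465 + 10386}{-11889 - 4855}\right) + \frac{-88 + 98}{16 + 98} = \left(- \frac{1}{27220} + \frac{3921}{-16744}\right) + \frac{1}{114} \cdot 10 = \left(- \frac{1}{27220} + 3921 \left(- \frac{1}{16744}\right)\right) + \frac{1}{114} \cdot 10 = \left(- \frac{1}{27220} - \frac{3921}{16744}\right) + \frac{5}{57} = - \frac{26686591}{113942920} + \frac{5}{57} = - \frac{951421087}{6494746440}$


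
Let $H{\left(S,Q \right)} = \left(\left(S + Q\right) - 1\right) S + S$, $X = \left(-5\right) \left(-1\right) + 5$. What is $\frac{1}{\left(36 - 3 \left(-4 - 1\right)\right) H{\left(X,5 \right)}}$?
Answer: $\frac{1}{7650} \approx 0.00013072$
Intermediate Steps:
$X = 10$ ($X = 5 + 5 = 10$)
$H{\left(S,Q \right)} = S + S \left(-1 + Q + S\right)$ ($H{\left(S,Q \right)} = \left(\left(Q + S\right) - 1\right) S + S = \left(-1 + Q + S\right) S + S = S \left(-1 + Q + S\right) + S = S + S \left(-1 + Q + S\right)$)
$\frac{1}{\left(36 - 3 \left(-4 - 1\right)\right) H{\left(X,5 \right)}} = \frac{1}{\left(36 - 3 \left(-4 - 1\right)\right) 10 \left(5 + 10\right)} = \frac{1}{\left(36 - -15\right) 10 \cdot 15} = \frac{1}{\left(36 + 15\right) 150} = \frac{1}{51 \cdot 150} = \frac{1}{7650}$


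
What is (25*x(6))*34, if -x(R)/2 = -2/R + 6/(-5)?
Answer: 7820/3 ≈ 2606.7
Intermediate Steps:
x(R) = 12/5 + 4/R (x(R) = -2*(-2/R + 6/(-5)) = -2*(-2/R + 6*(-⅕)) = -2*(-2/R - 6/5) = -2*(-6/5 - 2/R) = 12/5 + 4/R)
(25*x(6))*34 = (25*(12/5 + 4/6))*34 = (25*(12/5 + 4*(⅙)))*34 = (25*(12/5 + ⅔))*34 = (25*(46/15))*34 = (230/3)*34 = 7820/3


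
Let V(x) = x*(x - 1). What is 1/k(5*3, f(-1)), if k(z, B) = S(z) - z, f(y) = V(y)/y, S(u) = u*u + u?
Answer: 1/225 ≈ 0.0044444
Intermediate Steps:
S(u) = u + u**2 (S(u) = u**2 + u = u + u**2)
V(x) = x*(-1 + x)
f(y) = -1 + y (f(y) = (y*(-1 + y))/y = -1 + y)
k(z, B) = -z + z*(1 + z) (k(z, B) = z*(1 + z) - z = -z + z*(1 + z))
1/k(5*3, f(-1)) = 1/((5*3)**2) = 1/(15**2) = 1/225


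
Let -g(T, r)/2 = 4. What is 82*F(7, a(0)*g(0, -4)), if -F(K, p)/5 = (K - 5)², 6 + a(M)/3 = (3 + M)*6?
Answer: -1640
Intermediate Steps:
a(M) = 36 + 18*M (a(M) = -18 + 3*((3 + M)*6) = -18 + 3*(18 + 6*M) = -18 + (54 + 18*M) = 36 + 18*M)
g(T, r) = -8 (g(T, r) = -2*4 = -8)
F(K, p) = -5*(-5 + K)² (F(K, p) = -5*(K - 5)² = -5*(-5 + K)²)
82*F(7, a(0)*g(0, -4)) = 82*(-5*(-5 + 7)²) = 82*(-5*2²) = 82*(-5*4) = 82*(-20) = -1640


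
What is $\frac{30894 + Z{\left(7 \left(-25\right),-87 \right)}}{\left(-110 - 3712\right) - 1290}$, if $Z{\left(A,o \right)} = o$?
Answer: $- \frac{3423}{568} \approx -6.0264$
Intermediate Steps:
$\frac{30894 + Z{\left(7 \left(-25\right),-87 \right)}}{\left(-110 - 3712\right) - 1290} = \frac{30894 - 87}{\left(-110 - 3712\right) - 1290} = \frac{30807}{\left(-110 - 3712\right) - 1290} = \frac{30807}{-3822 - 1290} = \frac{30807}{-5112} = 30807 \left(- \frac{1}{5112}\right) = - \frac{3423}{568}$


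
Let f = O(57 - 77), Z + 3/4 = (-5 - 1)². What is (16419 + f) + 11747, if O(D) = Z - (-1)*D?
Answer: 112725/4 ≈ 28181.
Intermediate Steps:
Z = 141/4 (Z = -¾ + (-5 - 1)² = -¾ + (-6)² = -¾ + 36 = 141/4 ≈ 35.250)
O(D) = 141/4 + D (O(D) = 141/4 - (-1)*D = 141/4 + D)
f = 61/4 (f = 141/4 + (57 - 77) = 141/4 - 20 = 61/4 ≈ 15.250)
(16419 + f) + 11747 = (16419 + 61/4) + 11747 = 65737/4 + 11747 = 112725/4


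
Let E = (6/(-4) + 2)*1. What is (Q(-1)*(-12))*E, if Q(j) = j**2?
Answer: -6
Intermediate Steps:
E = 1/2 (E = (6*(-1/4) + 2)*1 = (-3/2 + 2)*1 = (1/2)*1 = 1/2 ≈ 0.50000)
(Q(-1)*(-12))*E = ((-1)**2*(-12))*(1/2) = (1*(-12))*(1/2) = -12*1/2 = -6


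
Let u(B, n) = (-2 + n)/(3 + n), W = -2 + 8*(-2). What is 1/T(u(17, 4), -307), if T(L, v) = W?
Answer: -1/18 ≈ -0.055556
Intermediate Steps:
W = -18 (W = -2 - 16 = -18)
u(B, n) = (-2 + n)/(3 + n)
T(L, v) = -18
1/T(u(17, 4), -307) = 1/(-18) = -1/18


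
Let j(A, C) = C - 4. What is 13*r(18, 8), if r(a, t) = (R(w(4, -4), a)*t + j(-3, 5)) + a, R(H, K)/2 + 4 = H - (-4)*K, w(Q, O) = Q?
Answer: 15223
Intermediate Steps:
j(A, C) = -4 + C
R(H, K) = -8 + 2*H + 8*K (R(H, K) = -8 + 2*(H - (-4)*K) = -8 + 2*(H + 4*K) = -8 + (2*H + 8*K) = -8 + 2*H + 8*K)
r(a, t) = 1 + a + 8*a*t (r(a, t) = ((-8 + 2*4 + 8*a)*t + (-4 + 5)) + a = ((-8 + 8 + 8*a)*t + 1) + a = ((8*a)*t + 1) + a = (8*a*t + 1) + a = (1 + 8*a*t) + a = 1 + a + 8*a*t)
13*r(18, 8) = 13*(1 + 18 + 8*18*8) = 13*(1 + 18 + 1152) = 13*1171 = 15223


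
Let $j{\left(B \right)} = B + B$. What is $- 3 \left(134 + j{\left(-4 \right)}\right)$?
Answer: $-378$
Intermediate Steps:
$j{\left(B \right)} = 2 B$
$- 3 \left(134 + j{\left(-4 \right)}\right) = - 3 \left(134 + 2 \left(-4\right)\right) = - 3 \left(134 - 8\right) = \left(-3\right) 126 = -378$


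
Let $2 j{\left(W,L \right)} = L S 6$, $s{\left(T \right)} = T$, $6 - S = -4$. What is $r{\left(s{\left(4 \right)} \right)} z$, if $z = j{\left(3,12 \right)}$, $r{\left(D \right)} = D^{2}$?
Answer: $5760$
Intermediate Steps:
$S = 10$ ($S = 6 - -4 = 6 + 4 = 10$)
$j{\left(W,L \right)} = 30 L$ ($j{\left(W,L \right)} = \frac{L 10 \cdot 6}{2} = \frac{10 L 6}{2} = \frac{60 L}{2} = 30 L$)
$z = 360$ ($z = 30 \cdot 12 = 360$)
$r{\left(s{\left(4 \right)} \right)} z = 4^{2} \cdot 360 = 16 \cdot 360 = 5760$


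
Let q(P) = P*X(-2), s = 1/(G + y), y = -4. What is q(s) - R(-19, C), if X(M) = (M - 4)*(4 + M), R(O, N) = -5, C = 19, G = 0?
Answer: 8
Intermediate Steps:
s = -1/4 (s = 1/(0 - 4) = 1/(-4) = -1/4 ≈ -0.25000)
X(M) = (-4 + M)*(4 + M)
q(P) = -12*P (q(P) = P*(-16 + (-2)**2) = P*(-16 + 4) = P*(-12) = -12*P)
q(s) - R(-19, C) = -12*(-1/4) - 1*(-5) = 3 + 5 = 8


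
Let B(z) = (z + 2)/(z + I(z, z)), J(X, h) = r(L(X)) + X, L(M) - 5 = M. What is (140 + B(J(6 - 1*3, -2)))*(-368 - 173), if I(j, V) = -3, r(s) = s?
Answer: -612953/8 ≈ -76619.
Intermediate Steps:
L(M) = 5 + M
J(X, h) = 5 + 2*X (J(X, h) = (5 + X) + X = 5 + 2*X)
B(z) = (2 + z)/(-3 + z) (B(z) = (z + 2)/(z - 3) = (2 + z)/(-3 + z))
(140 + B(J(6 - 1*3, -2)))*(-368 - 173) = (140 + (2 + (5 + 2*(6 - 1*3)))/(-3 + (5 + 2*(6 - 1*3))))*(-368 - 173) = (140 + (2 + (5 + 2*(6 - 3)))/(-3 + (5 + 2*(6 - 3))))*(-541) = (140 + (2 + (5 + 2*3))/(-3 + (5 + 2*3)))*(-541) = (140 + (2 + (5 + 6))/(-3 + (5 + 6)))*(-541) = (140 + (2 + 11)/(-3 + 11))*(-541) = (140 + 13/8)*(-541) = (1133/8)*(-541) = -612953/8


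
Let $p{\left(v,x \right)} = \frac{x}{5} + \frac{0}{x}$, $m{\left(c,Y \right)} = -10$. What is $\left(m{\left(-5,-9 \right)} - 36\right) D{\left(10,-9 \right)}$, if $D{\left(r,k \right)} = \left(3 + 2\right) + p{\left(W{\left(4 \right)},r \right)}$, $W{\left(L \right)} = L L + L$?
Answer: $-322$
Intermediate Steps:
$W{\left(L \right)} = L + L^{2}$ ($W{\left(L \right)} = L^{2} + L = L + L^{2}$)
$p{\left(v,x \right)} = \frac{x}{5}$ ($p{\left(v,x \right)} = x \frac{1}{5} + 0 = \frac{x}{5} + 0 = \frac{x}{5}$)
$D{\left(r,k \right)} = 5 + \frac{r}{5}$ ($D{\left(r,k \right)} = \left(3 + 2\right) + \frac{r}{5} = 5 + \frac{r}{5}$)
$\left(m{\left(-5,-9 \right)} - 36\right) D{\left(10,-9 \right)} = \left(-10 - 36\right) \left(5 + \frac{1}{5} \cdot 10\right) = - 46 \left(5 + 2\right) = \left(-46\right) 7 = -322$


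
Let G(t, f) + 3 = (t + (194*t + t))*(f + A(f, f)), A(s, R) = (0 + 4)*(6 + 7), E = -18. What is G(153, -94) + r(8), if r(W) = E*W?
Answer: -1259643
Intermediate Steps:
A(s, R) = 52 (A(s, R) = 4*13 = 52)
r(W) = -18*W
G(t, f) = -3 + 196*t*(52 + f) (G(t, f) = -3 + (t + (194*t + t))*(f + 52) = -3 + (t + 195*t)*(52 + f) = -3 + (196*t)*(52 + f) = -3 + 196*t*(52 + f))
G(153, -94) + r(8) = (-3 + 10192*153 + 196*(-94)*153) - 18*8 = (-3 + 1559376 - 2818872) - 144 = -1259499 - 144 = -1259643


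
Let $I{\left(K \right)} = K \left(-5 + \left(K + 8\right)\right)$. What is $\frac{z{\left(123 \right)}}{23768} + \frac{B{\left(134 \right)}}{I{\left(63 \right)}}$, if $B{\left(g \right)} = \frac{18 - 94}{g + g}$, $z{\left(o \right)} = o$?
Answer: $\frac{16907243}{3310716024} \approx 0.0051068$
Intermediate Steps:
$I{\left(K \right)} = K \left(3 + K\right)$ ($I{\left(K \right)} = K \left(-5 + \left(8 + K\right)\right) = K \left(3 + K\right)$)
$B{\left(g \right)} = - \frac{38}{g}$ ($B{\left(g \right)} = - \frac{76}{2 g} = - 76 \frac{1}{2 g} = - \frac{38}{g}$)
$\frac{z{\left(123 \right)}}{23768} + \frac{B{\left(134 \right)}}{I{\left(63 \right)}} = \frac{123}{23768} + \frac{\left(-38\right) \frac{1}{134}}{63 \left(3 + 63\right)} = 123 \cdot \frac{1}{23768} + \frac{\left(-38\right) \frac{1}{134}}{63 \cdot 66} = \frac{123}{23768} - \frac{19}{67 \cdot 4158} = \frac{123}{23768} - \frac{19}{278586} = \frac{16907243}{3310716024}$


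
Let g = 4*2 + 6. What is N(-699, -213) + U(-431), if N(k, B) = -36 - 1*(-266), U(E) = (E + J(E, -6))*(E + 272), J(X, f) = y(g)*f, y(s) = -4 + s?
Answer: 78299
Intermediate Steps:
g = 14 (g = 8 + 6 = 14)
J(X, f) = 10*f (J(X, f) = (-4 + 14)*f = 10*f)
U(E) = (-60 + E)*(272 + E) (U(E) = (E + 10*(-6))*(E + 272) = (E - 60)*(272 + E) = (-60 + E)*(272 + E))
N(k, B) = 230 (N(k, B) = -36 + 266 = 230)
N(-699, -213) + U(-431) = 230 + (-16320 + (-431)² + 212*(-431)) = 230 + (-16320 + 185761 - 91372) = 230 + 78069 = 78299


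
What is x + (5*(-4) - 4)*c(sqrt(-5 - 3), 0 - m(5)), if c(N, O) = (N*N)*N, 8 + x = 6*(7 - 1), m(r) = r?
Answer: 28 + 384*I*sqrt(2) ≈ 28.0 + 543.06*I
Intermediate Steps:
x = 28 (x = -8 + 6*(7 - 1) = -8 + 6*6 = -8 + 36 = 28)
c(N, O) = N**3 (c(N, O) = N**2*N = N**3)
x + (5*(-4) - 4)*c(sqrt(-5 - 3), 0 - m(5)) = 28 + (5*(-4) - 4)*(sqrt(-5 - 3))**3 = 28 + (-20 - 4)*(sqrt(-8))**3 = 28 - 24*(-16*I*sqrt(2)) = 28 - (-384)*I*sqrt(2) = 28 + 384*I*sqrt(2)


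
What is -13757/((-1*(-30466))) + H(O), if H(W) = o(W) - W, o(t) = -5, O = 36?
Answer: -1262863/30466 ≈ -41.452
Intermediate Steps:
H(W) = -5 - W
-13757/((-1*(-30466))) + H(O) = -13757/((-1*(-30466))) + (-5 - 1*36) = -13757/30466 + (-5 - 36) = -13757*1/30466 - 41 = -13757/30466 - 41 = -1262863/30466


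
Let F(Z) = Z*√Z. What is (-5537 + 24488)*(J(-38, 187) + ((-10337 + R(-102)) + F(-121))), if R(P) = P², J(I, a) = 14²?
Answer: 4984113 - 25223781*I ≈ 4.9841e+6 - 2.5224e+7*I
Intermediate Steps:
J(I, a) = 196
F(Z) = Z^(3/2)
(-5537 + 24488)*(J(-38, 187) + ((-10337 + R(-102)) + F(-121))) = (-5537 + 24488)*(196 + ((-10337 + (-102)²) + (-121)^(3/2))) = 18951*(196 + ((-10337 + 10404) - 1331*I)) = 18951*(196 + (67 - 1331*I)) = 18951*(263 - 1331*I) = 4984113 - 25223781*I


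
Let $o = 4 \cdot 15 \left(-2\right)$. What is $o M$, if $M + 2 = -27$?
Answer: $3480$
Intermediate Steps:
$M = -29$ ($M = -2 - 27 = -29$)
$o = -120$ ($o = 60 \left(-2\right) = -120$)
$o M = \left(-120\right) \left(-29\right) = 3480$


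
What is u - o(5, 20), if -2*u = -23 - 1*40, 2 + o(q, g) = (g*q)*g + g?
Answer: -3973/2 ≈ -1986.5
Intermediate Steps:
o(q, g) = -2 + g + q*g**2 (o(q, g) = -2 + ((g*q)*g + g) = -2 + (q*g**2 + g) = -2 + (g + q*g**2) = -2 + g + q*g**2)
u = 63/2 (u = -(-23 - 1*40)/2 = -(-23 - 40)/2 = -1/2*(-63) = 63/2 ≈ 31.500)
u - o(5, 20) = 63/2 - (-2 + 20 + 5*20**2) = 63/2 - (-2 + 20 + 5*400) = 63/2 - (-2 + 20 + 2000) = 63/2 - 1*2018 = 63/2 - 2018 = -3973/2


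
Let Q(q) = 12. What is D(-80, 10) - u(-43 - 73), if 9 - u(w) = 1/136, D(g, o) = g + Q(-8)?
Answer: -10471/136 ≈ -76.993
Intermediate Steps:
D(g, o) = 12 + g (D(g, o) = g + 12 = 12 + g)
u(w) = 1223/136 (u(w) = 9 - 1/136 = 1223/136)
D(-80, 10) - u(-43 - 73) = (12 - 80) - 1*1223/136 = -68 - 1223/136 = -10471/136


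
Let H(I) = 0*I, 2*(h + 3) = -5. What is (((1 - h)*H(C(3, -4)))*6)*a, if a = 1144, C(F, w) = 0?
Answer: 0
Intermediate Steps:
h = -11/2 (h = -3 + (½)*(-5) = -3 - 5/2 = -11/2 ≈ -5.5000)
H(I) = 0
(((1 - h)*H(C(3, -4)))*6)*a = (((1 - 1*(-11/2))*0)*6)*1144 = (((1 + 11/2)*0)*6)*1144 = (((13/2)*0)*6)*1144 = (0*6)*1144 = 0*1144 = 0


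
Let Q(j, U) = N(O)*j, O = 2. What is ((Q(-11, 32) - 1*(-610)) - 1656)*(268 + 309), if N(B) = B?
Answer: -616236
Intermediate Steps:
Q(j, U) = 2*j
((Q(-11, 32) - 1*(-610)) - 1656)*(268 + 309) = ((2*(-11) - 1*(-610)) - 1656)*(268 + 309) = ((-22 + 610) - 1656)*577 = (588 - 1656)*577 = -1068*577 = -616236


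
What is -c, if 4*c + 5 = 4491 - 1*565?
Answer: -3921/4 ≈ -980.25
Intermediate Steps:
c = 3921/4 (c = -5/4 + (4491 - 1*565)/4 = -5/4 + (4491 - 565)/4 = -5/4 + (¼)*3926 = -5/4 + 1963/2 = 3921/4 ≈ 980.25)
-c = -1*3921/4 = -3921/4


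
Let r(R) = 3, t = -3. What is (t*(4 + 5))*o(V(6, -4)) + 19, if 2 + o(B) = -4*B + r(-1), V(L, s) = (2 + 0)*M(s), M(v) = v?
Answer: -872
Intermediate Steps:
V(L, s) = 2*s (V(L, s) = (2 + 0)*s = 2*s)
o(B) = 1 - 4*B (o(B) = -2 + (-4*B + 3) = -2 + (3 - 4*B) = 1 - 4*B)
(t*(4 + 5))*o(V(6, -4)) + 19 = (-3*(4 + 5))*(1 - 8*(-4)) + 19 = (-3*9)*(1 - 4*(-8)) + 19 = -27*(1 + 32) + 19 = -27*33 + 19 = -891 + 19 = -872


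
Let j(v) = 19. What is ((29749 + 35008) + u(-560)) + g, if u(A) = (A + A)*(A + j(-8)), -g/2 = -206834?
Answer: 1084345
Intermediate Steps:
g = 413668 (g = -2*(-206834) = 413668)
u(A) = 2*A*(19 + A) (u(A) = (A + A)*(A + 19) = (2*A)*(19 + A) = 2*A*(19 + A))
((29749 + 35008) + u(-560)) + g = ((29749 + 35008) + 2*(-560)*(19 - 560)) + 413668 = (64757 + 2*(-560)*(-541)) + 413668 = (64757 + 605920) + 413668 = 670677 + 413668 = 1084345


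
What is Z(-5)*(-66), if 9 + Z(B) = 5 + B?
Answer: 594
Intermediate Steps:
Z(B) = -4 + B (Z(B) = -9 + (5 + B) = -4 + B)
Z(-5)*(-66) = (-4 - 5)*(-66) = -9*(-66) = 594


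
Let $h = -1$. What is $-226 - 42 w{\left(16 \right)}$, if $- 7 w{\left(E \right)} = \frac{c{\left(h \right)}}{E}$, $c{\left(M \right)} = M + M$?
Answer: $- \frac{907}{4} \approx -226.75$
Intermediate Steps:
$c{\left(M \right)} = 2 M$
$w{\left(E \right)} = \frac{2}{7 E}$ ($w{\left(E \right)} = - \frac{2 \left(-1\right) \frac{1}{E}}{7} = - \frac{\left(-2\right) \frac{1}{E}}{7} = \frac{2}{7 E}$)
$-226 - 42 w{\left(16 \right)} = -226 - 42 \frac{2}{7 \cdot 16} = -226 - 42 \cdot \frac{2}{7} \cdot \frac{1}{16} = -226 - \frac{3}{4} = - \frac{907}{4}$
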